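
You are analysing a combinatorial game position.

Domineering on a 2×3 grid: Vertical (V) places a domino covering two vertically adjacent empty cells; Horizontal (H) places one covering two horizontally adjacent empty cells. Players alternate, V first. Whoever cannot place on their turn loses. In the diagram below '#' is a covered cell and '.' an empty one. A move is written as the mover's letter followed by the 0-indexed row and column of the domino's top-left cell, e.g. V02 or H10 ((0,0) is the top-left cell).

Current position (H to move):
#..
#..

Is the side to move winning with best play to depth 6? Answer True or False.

H winning at [#../#..]: True

ply 1, H at #../#.. | H01=+1→###/#..*; H11=+1→#../###
ply 2: ###/#.. is terminal -1 (V); from #../#.. depth 6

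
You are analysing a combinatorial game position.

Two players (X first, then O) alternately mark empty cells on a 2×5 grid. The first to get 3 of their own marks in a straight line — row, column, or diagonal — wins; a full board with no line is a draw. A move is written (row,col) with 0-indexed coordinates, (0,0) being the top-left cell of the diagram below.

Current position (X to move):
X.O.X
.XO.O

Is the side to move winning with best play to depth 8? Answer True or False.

X winning at [X.O.X/.XO.O]: False

ply 1, X at X.O.X/.XO.O | (0,1)=-1→XXO.X/.XO.O; (0,3)=-1→X.OXX/.XO.O; (1,0)=-1→X.O.X/XXO.O; (1,3)=+0→X.O.X/.XOXO*
ply 2, O at X.O.X/.XOXO | (0,1)=+0→XOO.X/.XOXO*; (0,3)=+0→X.OOX/.XOXO; (1,0)=+0→X.O.X/OXOXO
ply 3, X at XOO.X/.XOXO | (0,3)=+0→XOOXX/.XOXO*; (1,0)=-1→XOO.X/XXOXO
ply 4, O at XOOXX/.XOXO | (1,0)=+0→XOOXX/OXOXO*
ply 5: XOOXX/OXOXO is terminal +0 (X); from X.O.X/.XO.O depth 8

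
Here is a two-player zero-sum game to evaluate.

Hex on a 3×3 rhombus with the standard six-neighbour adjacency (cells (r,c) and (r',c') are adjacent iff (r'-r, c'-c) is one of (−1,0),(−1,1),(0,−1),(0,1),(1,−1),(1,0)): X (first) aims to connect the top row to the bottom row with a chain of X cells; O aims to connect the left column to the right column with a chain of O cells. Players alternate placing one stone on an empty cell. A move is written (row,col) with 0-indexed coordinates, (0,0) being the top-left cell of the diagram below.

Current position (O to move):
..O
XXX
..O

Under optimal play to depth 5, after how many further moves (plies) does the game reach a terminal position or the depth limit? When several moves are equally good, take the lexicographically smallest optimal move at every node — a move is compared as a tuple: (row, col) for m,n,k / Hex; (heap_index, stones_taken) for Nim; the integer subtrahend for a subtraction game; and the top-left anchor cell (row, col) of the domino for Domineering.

[..O/XXX/..O] O move#1: (0,0):-1/O.O/XXX/..O*, (0,1):-1/.OO/XXX/..O, (2,0):-1/..O/XXX/O.O, (2,1):-1/..O/XXX/.OO
[O.O/XXX/..O] X move#2: (0,1):+1/OXO/XXX/..O*, (2,0):-1/O.O/XXX/X.O, (2,1):-1/O.O/XXX/.XO
[OXO/XXX/..O] O move#3: (2,0):-1/OXO/XXX/O.O*, (2,1):-1/OXO/XXX/.OO
[OXO/XXX/O.O] X move#4: (2,1):+1/OXO/XXX/OXO*
[OXO/XXX/OXO] end (terminal -1, O#5); searched ..O/XXX/..O to 5

PV length from [..O/XXX/..O]: 4 plies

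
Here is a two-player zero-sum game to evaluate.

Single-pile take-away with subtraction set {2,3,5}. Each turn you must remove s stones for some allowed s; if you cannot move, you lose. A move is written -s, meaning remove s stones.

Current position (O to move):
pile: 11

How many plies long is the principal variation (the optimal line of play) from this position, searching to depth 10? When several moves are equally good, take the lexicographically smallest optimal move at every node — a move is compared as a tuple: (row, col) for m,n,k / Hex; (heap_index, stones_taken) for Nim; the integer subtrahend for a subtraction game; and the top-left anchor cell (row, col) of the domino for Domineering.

p1 O@[11]: -2[9]-1 -3[8]+1* -5[6]-1
p2 X@[8]: -2[6]-1* -3[5]-1 -5[3]-1
p3 O@[6]: -2[4]-1 -3[3]-1 -5[1]+1*
p4 X@[1] terminal -1; root [11] d10

PV length from [11]: 3 plies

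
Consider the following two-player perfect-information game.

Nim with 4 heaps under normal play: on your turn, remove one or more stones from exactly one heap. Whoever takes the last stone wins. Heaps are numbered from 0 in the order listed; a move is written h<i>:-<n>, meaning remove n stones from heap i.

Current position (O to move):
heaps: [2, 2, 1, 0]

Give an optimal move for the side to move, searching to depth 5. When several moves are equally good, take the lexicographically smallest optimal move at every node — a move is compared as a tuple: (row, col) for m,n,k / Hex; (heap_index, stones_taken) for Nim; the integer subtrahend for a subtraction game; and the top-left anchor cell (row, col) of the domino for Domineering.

O's best at [(2,2,1,0)]: h2:-1

[(2,2,1,0)] O move#1: h0:-1:-1/(1,2,1,0), h0:-2:-1/(0,2,1,0), h1:-1:-1/(2,1,1,0), h1:-2:-1/(2,0,1,0), h2:-1:+1/(2,2,0,0)*
[(2,2,0,0)] X move#2: h0:-1:-1/(1,2,0,0)*, h0:-2:-1/(0,2,0,0), h1:-1:-1/(2,1,0,0), h1:-2:-1/(2,0,0,0)
[(1,2,0,0)] O move#3: h0:-1:-1/(0,2,0,0), h1:-1:+1/(1,1,0,0)*, h1:-2:-1/(1,0,0,0)
[(1,1,0,0)] X move#4: h0:-1:-1/(0,1,0,0)*, h1:-1:-1/(1,0,0,0)
[(0,1,0,0)] O move#5: h1:-1:+1/(0,0,0,0)*
[(0,0,0,0)] end (terminal -1, X#6); searched (2,2,1,0) to 5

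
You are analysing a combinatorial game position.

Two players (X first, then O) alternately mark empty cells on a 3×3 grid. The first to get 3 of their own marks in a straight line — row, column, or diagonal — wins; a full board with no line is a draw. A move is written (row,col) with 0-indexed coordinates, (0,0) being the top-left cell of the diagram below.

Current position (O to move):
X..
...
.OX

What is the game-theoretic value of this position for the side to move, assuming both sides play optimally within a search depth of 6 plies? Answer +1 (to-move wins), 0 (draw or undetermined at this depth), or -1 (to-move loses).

p1 O@[X../.../.OX]: (0,1)[XO./.../.OX]-1 (0,2)[X.O/.../.OX]-1 (1,0)[X../O../.OX]-1 (1,1)[X../.O./.OX]+0* (1,2)[X../..O/.OX]-1 (2,0)[X../.../OOX]-1
p2 X@[X../.O./.OX]: (0,1)[XX./.O./.OX]+0* (0,2)[X.X/.O./.OX]-1 (1,0)[X../XO./.OX]-1 (1,2)[X../.OX/.OX]-1 (2,0)[X../.O./XOX]-1
p3 O@[XX./.O./.OX]: (0,2)[XXO/.O./.OX]+0* (1,0)[XX./OO./.OX]-1 (1,2)[XX./.OO/.OX]-1 (2,0)[XX./.O./OOX]-1
p4 X@[XXO/.O./.OX]: (1,0)[XXO/XO./.OX]-1 (1,2)[XXO/.OX/.OX]-1 (2,0)[XXO/.O./XOX]+0*
p5 O@[XXO/.O./XOX]: (1,0)[XXO/OO./XOX]+0* (1,2)[XXO/.OO/XOX]-1
p6 X@[XXO/OO./XOX]: (1,2)[XXO/OOX/XOX]+0*
p7 O@[XXO/OOX/XOX] terminal +0; root [X../.../.OX] d6

value(X../.../.OX, O) = 0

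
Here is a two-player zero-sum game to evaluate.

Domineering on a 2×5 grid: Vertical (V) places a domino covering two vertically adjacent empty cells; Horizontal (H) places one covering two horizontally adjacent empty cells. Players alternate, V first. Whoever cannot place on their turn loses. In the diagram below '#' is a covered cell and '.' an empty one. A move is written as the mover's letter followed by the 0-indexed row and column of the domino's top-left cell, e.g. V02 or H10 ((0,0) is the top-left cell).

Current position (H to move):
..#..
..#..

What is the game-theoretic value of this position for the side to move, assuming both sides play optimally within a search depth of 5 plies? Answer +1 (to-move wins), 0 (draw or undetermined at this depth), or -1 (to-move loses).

value(..#../..#.., H) = -1

ply 1, H at ..#../..#.. | H00=-1→###../..#..*; H03=-1→..###/..#..; H10=-1→..#../###..; H13=-1→..#../..###
ply 2, V at ###../..#.. | V03=+1→####./..##.*; V04=+1→###.#/..#.#
ply 3, H at ####./..##. | H10=-1→####./####.*
ply 4, V at ####./####. | V04=+1→#####/#####*
ply 5: #####/##### is terminal -1 (H); from ..#../..#.. depth 5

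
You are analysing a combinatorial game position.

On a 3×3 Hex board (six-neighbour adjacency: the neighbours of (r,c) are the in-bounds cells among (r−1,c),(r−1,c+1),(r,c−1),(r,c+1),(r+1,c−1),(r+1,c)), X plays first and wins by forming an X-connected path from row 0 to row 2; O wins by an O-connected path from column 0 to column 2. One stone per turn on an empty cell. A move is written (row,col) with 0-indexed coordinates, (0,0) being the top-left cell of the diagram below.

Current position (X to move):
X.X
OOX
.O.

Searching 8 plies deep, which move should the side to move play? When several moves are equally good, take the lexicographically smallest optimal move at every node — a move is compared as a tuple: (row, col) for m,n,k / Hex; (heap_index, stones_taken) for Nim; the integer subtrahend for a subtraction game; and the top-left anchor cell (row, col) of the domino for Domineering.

[X.X/OOX/.O.] X move#1: (0,1):-1/XXX/OOX/.O., (2,0):-1/X.X/OOX/XO., (2,2):+1/X.X/OOX/.OX*
[X.X/OOX/.OX] end (terminal -1, O#2); searched X.X/OOX/.O. to 8

X's best at [X.X/OOX/.O.]: (2,2)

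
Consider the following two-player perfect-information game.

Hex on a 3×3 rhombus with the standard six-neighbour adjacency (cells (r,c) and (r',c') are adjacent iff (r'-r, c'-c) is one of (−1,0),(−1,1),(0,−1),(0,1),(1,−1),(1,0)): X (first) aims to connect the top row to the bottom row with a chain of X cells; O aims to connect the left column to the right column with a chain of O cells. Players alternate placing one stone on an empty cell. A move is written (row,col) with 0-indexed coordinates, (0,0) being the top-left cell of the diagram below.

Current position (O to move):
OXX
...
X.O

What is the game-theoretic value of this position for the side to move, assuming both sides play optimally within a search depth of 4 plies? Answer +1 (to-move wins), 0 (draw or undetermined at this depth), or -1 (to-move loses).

[OXX/.../X.O] O move#1: (1,0):-1/OXX/O../X.O*, (1,1):-1/OXX/.O./X.O, (1,2):-1/OXX/..O/X.O, (2,1):-1/OXX/.../XOO
[OXX/O../X.O] X move#2: (1,1):+1/OXX/OX./X.O*, (1,2):+1/OXX/O.X/X.O, (2,1):+1/OXX/O../XXO
[OXX/OX./X.O] end (terminal -1, O#3); searched OXX/.../X.O to 4

value(OXX/.../X.O, O) = -1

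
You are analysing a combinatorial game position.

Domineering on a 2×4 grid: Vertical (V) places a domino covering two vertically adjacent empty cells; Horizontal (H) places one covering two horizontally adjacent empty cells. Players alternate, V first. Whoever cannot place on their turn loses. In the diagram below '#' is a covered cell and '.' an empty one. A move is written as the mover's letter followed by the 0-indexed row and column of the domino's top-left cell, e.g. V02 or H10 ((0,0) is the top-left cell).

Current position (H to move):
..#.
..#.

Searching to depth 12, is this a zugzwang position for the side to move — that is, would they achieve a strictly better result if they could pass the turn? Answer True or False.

[..#./..#.] H move#1: H00:+1/###./..#.*, H10:+1/..#./###.
[###./..#.] V move#2: V03:-1/####/..##*
[####/..##] H move#3: H10:+1/####/####*
[####/####] end (terminal -1, V#4); searched ..#./..#. to 12
if H skipped the turn, V would face:
~ [..#./..#.] V move#1: V00:+1/#.#./#.#.*, V01:+1/.##./.##., V03:-1/..##/..##
~ [#.#./#.#.] end (terminal -1, H#2); searched ..#./..#. to 12
compare (H): move=+1 vs pass=-1

zugzwang(..#./..#., H) = False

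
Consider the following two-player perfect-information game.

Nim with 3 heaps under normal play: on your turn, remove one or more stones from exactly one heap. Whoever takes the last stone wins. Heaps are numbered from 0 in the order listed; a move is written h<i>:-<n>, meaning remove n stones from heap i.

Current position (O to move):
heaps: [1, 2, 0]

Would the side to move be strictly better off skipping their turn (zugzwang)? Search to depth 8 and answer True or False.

[(1,2,0)] O move#1: h0:-1:-1/(0,2,0), h1:-1:+1/(1,1,0)*, h1:-2:-1/(1,0,0)
[(1,1,0)] X move#2: h0:-1:-1/(0,1,0)*, h1:-1:-1/(1,0,0)
[(0,1,0)] O move#3: h1:-1:+1/(0,0,0)*
[(0,0,0)] end (terminal -1, X#4); searched (1,2,0) to 8
pass branch (X moves first from the same position):
  | [(1,2,0)] X move#1: h0:-1:-1/(0,2,0), h1:-1:+1/(1,1,0)*, h1:-2:-1/(1,0,0)
  | [(1,1,0)] O move#2: h0:-1:-1/(0,1,0)*, h1:-1:-1/(1,0,0)
  | [(0,1,0)] X move#3: h1:-1:+1/(0,0,0)*
  | [(0,0,0)] end (terminal -1, O#4); searched (1,2,0) to 8
O moving scores +1; O passing scores -1

zugzwang((1,2,0), O) = False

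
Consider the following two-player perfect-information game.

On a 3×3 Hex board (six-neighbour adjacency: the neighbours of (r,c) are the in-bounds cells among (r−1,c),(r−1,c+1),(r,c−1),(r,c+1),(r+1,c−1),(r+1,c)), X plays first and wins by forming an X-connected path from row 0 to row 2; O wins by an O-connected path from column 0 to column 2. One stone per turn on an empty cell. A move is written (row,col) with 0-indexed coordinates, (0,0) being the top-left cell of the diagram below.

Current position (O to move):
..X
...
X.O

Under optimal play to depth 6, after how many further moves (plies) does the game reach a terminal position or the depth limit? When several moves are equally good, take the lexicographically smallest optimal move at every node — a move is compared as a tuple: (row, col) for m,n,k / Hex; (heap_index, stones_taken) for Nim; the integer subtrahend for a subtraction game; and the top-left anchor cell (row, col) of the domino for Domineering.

[..X/.../X.O] O move#1: (0,0):-1/O.X/.../X.O*, (0,1):-1/.OX/.../X.O, (1,0):-1/..X/O../X.O, (1,1):-1/..X/.O./X.O, (1,2):-1/..X/..O/X.O, (2,1):-1/..X/.../XOO
[O.X/.../X.O] X move#2: (0,1):+1/OXX/.../X.O*, (1,0):+1/O.X/X../X.O, (1,1):+1/O.X/.X./X.O, (1,2):+1/O.X/..X/X.O, (2,1):+1/O.X/.../XXO
[OXX/.../X.O] O move#3: (1,0):-1/OXX/O../X.O*, (1,1):-1/OXX/.O./X.O, (1,2):-1/OXX/..O/X.O, (2,1):-1/OXX/.../XOO
[OXX/O../X.O] X move#4: (1,1):+1/OXX/OX./X.O*, (1,2):+1/OXX/O.X/X.O, (2,1):+1/OXX/O../XXO
[OXX/OX./X.O] end (terminal -1, O#5); searched ..X/.../X.O to 6

PV length from [..X/.../X.O]: 4 plies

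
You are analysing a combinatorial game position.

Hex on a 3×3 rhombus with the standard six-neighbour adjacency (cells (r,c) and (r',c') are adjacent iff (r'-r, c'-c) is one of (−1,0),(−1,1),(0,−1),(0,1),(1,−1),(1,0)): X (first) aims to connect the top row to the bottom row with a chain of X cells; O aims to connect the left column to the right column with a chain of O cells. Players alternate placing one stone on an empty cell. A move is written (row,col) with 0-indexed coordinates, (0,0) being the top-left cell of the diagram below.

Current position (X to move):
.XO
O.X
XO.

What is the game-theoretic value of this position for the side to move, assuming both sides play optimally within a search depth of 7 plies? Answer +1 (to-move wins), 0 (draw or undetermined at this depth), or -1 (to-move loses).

p1 X@[.XO/O.X/XO.]: (0,0)[XXO/O.X/XO.]-1 (1,1)[.XO/OXX/XO.]+1* (2,2)[.XO/O.X/XOX]-1
p2 O@[.XO/OXX/XO.] terminal -1; root [.XO/O.X/XO.] d7

value(.XO/O.X/XO., X) = +1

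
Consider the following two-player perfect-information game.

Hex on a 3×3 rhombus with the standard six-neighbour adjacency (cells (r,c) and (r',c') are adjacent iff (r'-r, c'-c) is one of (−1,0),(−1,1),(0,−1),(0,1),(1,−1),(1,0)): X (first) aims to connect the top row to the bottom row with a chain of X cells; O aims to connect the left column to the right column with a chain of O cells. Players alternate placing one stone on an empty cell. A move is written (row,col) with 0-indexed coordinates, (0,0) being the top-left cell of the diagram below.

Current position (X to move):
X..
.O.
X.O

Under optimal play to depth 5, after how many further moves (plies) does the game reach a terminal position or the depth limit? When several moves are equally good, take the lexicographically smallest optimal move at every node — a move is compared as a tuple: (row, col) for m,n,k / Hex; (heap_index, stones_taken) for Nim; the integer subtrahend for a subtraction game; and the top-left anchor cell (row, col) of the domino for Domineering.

ply 1, X at X../.O./X.O | (0,1)=-1→XX./.O./X.O; (0,2)=-1→X.X/.O./X.O; (1,0)=+1→X../XO./X.O*; (1,2)=-1→X../.OX/X.O; (2,1)=-1→X../.O./XXO
ply 2: X../XO./X.O is terminal -1 (O); from X../.O./X.O depth 5

PV length from [X../.O./X.O]: 1 ply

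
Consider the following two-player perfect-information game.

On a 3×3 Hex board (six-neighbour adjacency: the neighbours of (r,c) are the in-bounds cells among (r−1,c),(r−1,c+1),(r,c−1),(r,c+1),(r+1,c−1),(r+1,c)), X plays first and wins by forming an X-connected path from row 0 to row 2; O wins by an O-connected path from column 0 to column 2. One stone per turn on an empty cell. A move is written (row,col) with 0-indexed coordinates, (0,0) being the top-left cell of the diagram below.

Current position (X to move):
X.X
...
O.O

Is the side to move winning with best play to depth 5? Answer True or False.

ply 1, X at X.X/.../O.O | (0,1)=-1→XXX/.../O.O; (1,0)=-1→X.X/X../O.O; (1,1)=-1→X.X/.X./O.O; (1,2)=-1→X.X/..X/O.O; (2,1)=+1→X.X/.../OXO*
ply 2, O at X.X/.../OXO | (0,1)=-1→XOX/.../OXO*; (1,0)=-1→X.X/O../OXO; (1,1)=-1→X.X/.O./OXO; (1,2)=-1→X.X/..O/OXO
ply 3, X at XOX/.../OXO | (1,0)=+1→XOX/X../OXO*; (1,1)=+1→XOX/.X./OXO; (1,2)=+1→XOX/..X/OXO
ply 4, O at XOX/X../OXO | (1,1)=-1→XOX/XO./OXO*; (1,2)=-1→XOX/X.O/OXO
ply 5, X at XOX/XO./OXO | (1,2)=+1→XOX/XOX/OXO*
ply 6: XOX/XOX/OXO is terminal -1 (O); from X.X/.../O.O depth 5

X winning at [X.X/.../O.O]: True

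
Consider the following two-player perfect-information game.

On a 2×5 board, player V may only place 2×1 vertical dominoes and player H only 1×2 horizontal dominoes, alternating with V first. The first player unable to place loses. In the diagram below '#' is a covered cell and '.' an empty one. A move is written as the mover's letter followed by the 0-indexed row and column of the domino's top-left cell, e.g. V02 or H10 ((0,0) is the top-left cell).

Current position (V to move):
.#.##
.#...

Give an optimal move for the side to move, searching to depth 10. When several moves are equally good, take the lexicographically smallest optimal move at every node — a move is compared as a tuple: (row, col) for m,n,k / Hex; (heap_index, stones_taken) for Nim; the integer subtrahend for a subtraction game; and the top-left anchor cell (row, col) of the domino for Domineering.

ply 1, V at .#.##/.#... | V00=-1→##.##/##...; V02=+1→.####/.##..*
ply 2, H at .####/.##.. | H13=-1→.####/.####*
ply 3, V at .####/.#### | V00=+1→#####/#####*
ply 4: #####/##### is terminal -1 (H); from .#.##/.#... depth 10

V's best at [.#.##/.#...]: V02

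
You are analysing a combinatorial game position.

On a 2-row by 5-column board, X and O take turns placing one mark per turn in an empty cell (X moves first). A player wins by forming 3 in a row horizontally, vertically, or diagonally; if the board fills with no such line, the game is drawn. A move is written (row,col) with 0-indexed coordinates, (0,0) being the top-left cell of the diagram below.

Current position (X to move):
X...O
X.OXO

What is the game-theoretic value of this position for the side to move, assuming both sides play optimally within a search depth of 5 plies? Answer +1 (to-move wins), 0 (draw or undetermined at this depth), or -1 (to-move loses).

p1 X@[X...O/X.OXO]: (0,1)[XX..O/X.OXO]+0* (0,2)[X.X.O/X.OXO]+0 (0,3)[X..XO/X.OXO]+0 (1,1)[X...O/XXOXO]+0
p2 O@[XX..O/X.OXO]: (0,2)[XXO.O/X.OXO]+0* (0,3)[XX.OO/X.OXO]-1 (1,1)[XX..O/XOOXO]-1
p3 X@[XXO.O/X.OXO]: (0,3)[XXOXO/X.OXO]+0* (1,1)[XXO.O/XXOXO]-1
p4 O@[XXOXO/X.OXO]: (1,1)[XXOXO/XOOXO]+0*
p5 X@[XXOXO/XOOXO] terminal +0; root [X...O/X.OXO] d5

value(X...O/X.OXO, X) = 0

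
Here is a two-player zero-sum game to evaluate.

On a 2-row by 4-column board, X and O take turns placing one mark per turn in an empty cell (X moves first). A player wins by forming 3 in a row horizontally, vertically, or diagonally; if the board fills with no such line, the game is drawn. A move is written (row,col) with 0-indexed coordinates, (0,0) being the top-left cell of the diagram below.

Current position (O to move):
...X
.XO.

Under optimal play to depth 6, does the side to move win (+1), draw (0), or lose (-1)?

value(...X/.XO., O) = 0

ply 1, O at ...X/.XO. | (0,0)=+0→O..X/.XO.*; (0,1)=+0→.O.X/.XO.; (0,2)=+0→..OX/.XO.; (1,0)=+0→...X/OXO.; (1,3)=+0→...X/.XOO
ply 2, X at O..X/.XO. | (0,1)=+0→OX.X/.XO.*; (0,2)=+0→O.XX/.XO.; (1,0)=+0→O..X/XXO.; (1,3)=+0→O..X/.XOX
ply 3, O at OX.X/.XO. | (0,2)=+0→OXOX/.XO.*; (1,0)=-1→OX.X/OXO.; (1,3)=-1→OX.X/.XOO
ply 4, X at OXOX/.XO. | (1,0)=+0→OXOX/XXO.*; (1,3)=+0→OXOX/.XOX
ply 5, O at OXOX/XXO. | (1,3)=+0→OXOX/XXOO*
ply 6: OXOX/XXOO is terminal +0 (X); from ...X/.XO. depth 6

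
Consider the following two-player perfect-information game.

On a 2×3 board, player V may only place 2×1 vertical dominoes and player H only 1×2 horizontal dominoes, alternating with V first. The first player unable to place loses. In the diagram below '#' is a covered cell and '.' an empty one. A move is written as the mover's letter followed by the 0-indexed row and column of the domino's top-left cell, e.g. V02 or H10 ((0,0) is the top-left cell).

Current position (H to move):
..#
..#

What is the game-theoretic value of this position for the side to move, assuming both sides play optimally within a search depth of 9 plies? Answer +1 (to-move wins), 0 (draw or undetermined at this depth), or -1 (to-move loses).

value(..#/..#, H) = +1

[..#/..#] H move#1: H00:+1/###/..#*, H10:+1/..#/###
[###/..#] end (terminal -1, V#2); searched ..#/..# to 9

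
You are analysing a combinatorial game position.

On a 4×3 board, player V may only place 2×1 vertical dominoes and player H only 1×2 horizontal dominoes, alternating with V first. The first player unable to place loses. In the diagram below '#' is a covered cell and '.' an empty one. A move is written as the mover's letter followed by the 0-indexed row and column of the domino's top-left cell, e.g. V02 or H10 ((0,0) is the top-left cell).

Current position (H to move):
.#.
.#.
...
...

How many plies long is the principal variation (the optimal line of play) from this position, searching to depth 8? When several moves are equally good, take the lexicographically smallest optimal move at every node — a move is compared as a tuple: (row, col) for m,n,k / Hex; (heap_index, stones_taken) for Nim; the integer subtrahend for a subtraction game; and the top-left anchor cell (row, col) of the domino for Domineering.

ply 1, H at .#./.#./.../... | H20=-1→.#./.#./##./...*; H21=-1→.#./.#./.##/...; H30=-1→.#./.#./.../##.; H31=-1→.#./.#./.../.##
ply 2, V at .#./.#./##./... | V00=+1→##./##./##./...*; V02=+1→.##/.##/##./...; V12=+1→.#./.##/###/...; V22=+1→.#./.#./###/..#
ply 3, H at ##./##./##./... | H30=-1→##./##./##./##.*; H31=-1→##./##./##./.##
ply 4, V at ##./##./##./##. | V02=+1→###/###/##./##.*; V12=+1→##./###/###/##.; V22=+1→##./##./###/###
ply 5: ###/###/##./##. is terminal -1 (H); from .#./.#./.../... depth 8

PV length from [.#./.#./.../...]: 4 plies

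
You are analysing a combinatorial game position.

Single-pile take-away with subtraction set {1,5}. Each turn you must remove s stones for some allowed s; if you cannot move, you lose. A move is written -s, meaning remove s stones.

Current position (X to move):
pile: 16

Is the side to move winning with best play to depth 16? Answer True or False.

ply 1, X at 16 | -1=-1→15*; -5=-1→11
ply 2, O at 15 | -1=+1→14*; -5=+1→10
ply 3, X at 14 | -1=-1→13*; -5=-1→9
ply 4, O at 13 | -1=+1→12*; -5=+1→8
ply 5, X at 12 | -1=-1→11*; -5=-1→7
ply 6, O at 11 | -1=+1→10*; -5=+1→6
ply 7, X at 10 | -1=-1→9*; -5=-1→5
ply 8, O at 9 | -1=+1→8*; -5=+1→4
ply 9, X at 8 | -1=-1→7*; -5=-1→3
ply 10, O at 7 | -1=+1→6*; -5=+1→2
ply 11, X at 6 | -1=-1→5*; -5=-1→1
ply 12, O at 5 | -1=+1→4*; -5=+1→0
ply 13, X at 4 | -1=-1→3*
ply 14, O at 3 | -1=+1→2*
ply 15, X at 2 | -1=-1→1*
ply 16, O at 1 | -1=+1→0*
ply 17: 0 is terminal -1 (X); from 16 depth 16

X winning at [16]: False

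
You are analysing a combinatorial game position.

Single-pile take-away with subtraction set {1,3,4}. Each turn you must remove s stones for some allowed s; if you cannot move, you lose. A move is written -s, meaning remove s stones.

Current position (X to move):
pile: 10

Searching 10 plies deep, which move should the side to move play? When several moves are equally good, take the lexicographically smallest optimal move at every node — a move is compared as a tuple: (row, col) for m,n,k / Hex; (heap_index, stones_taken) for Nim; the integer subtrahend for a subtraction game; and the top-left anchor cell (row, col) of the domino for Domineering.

[10] X move#1: -1:+1/9*, -3:+1/7, -4:-1/6
[9] O move#2: -1:-1/8*, -3:-1/6, -4:-1/5
[8] X move#3: -1:+1/7*, -3:-1/5, -4:-1/4
[7] O move#4: -1:-1/6*, -3:-1/4, -4:-1/3
[6] X move#5: -1:-1/5, -3:-1/3, -4:+1/2*
[2] O move#6: -1:-1/1*
[1] X move#7: -1:+1/0*
[0] end (terminal -1, O#8); searched 10 to 10

X's best at [10]: -1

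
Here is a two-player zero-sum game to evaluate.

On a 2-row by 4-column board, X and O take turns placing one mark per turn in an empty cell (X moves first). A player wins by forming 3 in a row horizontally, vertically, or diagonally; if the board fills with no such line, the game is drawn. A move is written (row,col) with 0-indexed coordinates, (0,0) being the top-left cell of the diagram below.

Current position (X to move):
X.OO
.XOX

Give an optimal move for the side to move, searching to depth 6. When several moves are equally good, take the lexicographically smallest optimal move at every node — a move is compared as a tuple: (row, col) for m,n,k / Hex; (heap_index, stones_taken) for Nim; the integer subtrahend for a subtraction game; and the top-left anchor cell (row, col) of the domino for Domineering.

X's best at [X.OO/.XOX]: (0,1)

[X.OO/.XOX] X move#1: (0,1):+0/XXOO/.XOX*, (1,0):-1/X.OO/XXOX
[XXOO/.XOX] O move#2: (1,0):+0/XXOO/OXOX*
[XXOO/OXOX] end (terminal +0, X#3); searched X.OO/.XOX to 6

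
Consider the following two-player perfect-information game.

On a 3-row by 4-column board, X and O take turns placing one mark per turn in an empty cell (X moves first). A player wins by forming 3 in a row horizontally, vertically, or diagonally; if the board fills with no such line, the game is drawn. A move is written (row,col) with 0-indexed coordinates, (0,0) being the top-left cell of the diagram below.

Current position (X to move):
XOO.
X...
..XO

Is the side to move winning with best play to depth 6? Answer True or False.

[XOO./X.../..XO] X move#1: (0,3):-1/XOOX/X.../..XO, (1,1):+1/XOO./XX../..XO*, (1,2):-1/XOO./X.X./..XO, (1,3):-1/XOO./X..X/..XO, (2,0):+1/XOO./X.../X.XO, (2,1):-1/XOO./X.../.XXO
[XOO./XX../..XO] end (terminal -1, O#2); searched XOO./X.../..XO to 6

X winning at [XOO./X.../..XO]: True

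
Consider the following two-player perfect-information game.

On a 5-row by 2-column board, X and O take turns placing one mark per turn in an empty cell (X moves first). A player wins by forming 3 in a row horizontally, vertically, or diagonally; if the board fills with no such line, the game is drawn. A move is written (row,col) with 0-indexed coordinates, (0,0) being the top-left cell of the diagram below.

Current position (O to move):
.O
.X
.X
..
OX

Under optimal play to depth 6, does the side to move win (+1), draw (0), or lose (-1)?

p1 O@[.O/.X/.X/../OX]: (0,0)[OO/.X/.X/../OX]-1 (1,0)[.O/OX/.X/../OX]-1 (2,0)[.O/.X/OX/../OX]-1 (3,0)[.O/.X/.X/O./OX]-1 (3,1)[.O/.X/.X/.O/OX]+0*
p2 X@[.O/.X/.X/.O/OX]: (0,0)[XO/.X/.X/.O/OX]+0* (1,0)[.O/XX/.X/.O/OX]+0 (2,0)[.O/.X/XX/.O/OX]+0 (3,0)[.O/.X/.X/XO/OX]+0
p3 O@[XO/.X/.X/.O/OX]: (1,0)[XO/OX/.X/.O/OX]+0* (2,0)[XO/.X/OX/.O/OX]+0 (3,0)[XO/.X/.X/OO/OX]+0
p4 X@[XO/OX/.X/.O/OX]: (2,0)[XO/OX/XX/.O/OX]+0* (3,0)[XO/OX/.X/XO/OX]+0
p5 O@[XO/OX/XX/.O/OX]: (3,0)[XO/OX/XX/OO/OX]+0*
p6 X@[XO/OX/XX/OO/OX] terminal +0; root [.O/.X/.X/../OX] d6

value(.O/.X/.X/../OX, O) = 0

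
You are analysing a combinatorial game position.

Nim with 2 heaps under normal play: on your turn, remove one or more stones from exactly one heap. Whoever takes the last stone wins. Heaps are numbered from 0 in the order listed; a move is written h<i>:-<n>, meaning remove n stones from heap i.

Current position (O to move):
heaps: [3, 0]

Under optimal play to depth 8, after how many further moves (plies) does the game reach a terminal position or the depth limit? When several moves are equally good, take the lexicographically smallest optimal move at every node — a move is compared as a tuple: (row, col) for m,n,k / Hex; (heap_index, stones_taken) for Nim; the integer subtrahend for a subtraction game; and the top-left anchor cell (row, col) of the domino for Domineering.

[(3,0)] O move#1: h0:-1:-1/(2,0), h0:-2:-1/(1,0), h0:-3:+1/(0,0)*
[(0,0)] end (terminal -1, X#2); searched (3,0) to 8

PV length from [(3,0)]: 1 ply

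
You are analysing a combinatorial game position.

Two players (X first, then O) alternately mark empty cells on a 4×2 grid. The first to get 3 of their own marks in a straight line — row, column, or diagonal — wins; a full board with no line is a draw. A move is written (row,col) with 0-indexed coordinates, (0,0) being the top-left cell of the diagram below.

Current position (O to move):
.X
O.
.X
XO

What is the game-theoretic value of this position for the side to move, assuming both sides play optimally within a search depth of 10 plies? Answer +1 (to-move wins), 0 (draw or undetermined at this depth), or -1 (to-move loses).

value(.X/O./.X/XO, O) = 0

[.X/O./.X/XO] O move#1: (0,0):-1/OX/O./.X/XO, (1,1):+0/.X/OO/.X/XO*, (2,0):-1/.X/O./OX/XO
[.X/OO/.X/XO] X move#2: (0,0):+0/XX/OO/.X/XO*, (2,0):+0/.X/OO/XX/XO
[XX/OO/.X/XO] O move#3: (2,0):+0/XX/OO/OX/XO*
[XX/OO/OX/XO] end (terminal +0, X#4); searched .X/O./.X/XO to 10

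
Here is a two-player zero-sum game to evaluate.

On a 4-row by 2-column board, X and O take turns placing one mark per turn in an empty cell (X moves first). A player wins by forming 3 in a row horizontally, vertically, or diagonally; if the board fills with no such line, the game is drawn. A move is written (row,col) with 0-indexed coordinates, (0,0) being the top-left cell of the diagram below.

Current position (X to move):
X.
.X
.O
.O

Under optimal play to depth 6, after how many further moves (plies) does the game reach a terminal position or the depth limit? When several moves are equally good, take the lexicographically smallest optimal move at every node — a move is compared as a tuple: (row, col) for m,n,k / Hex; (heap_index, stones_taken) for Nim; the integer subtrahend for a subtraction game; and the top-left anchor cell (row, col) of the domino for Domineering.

PV length from [X./.X/.O/.O]: 4 plies

[X./.X/.O/.O] X move#1: (0,1):+0/XX/.X/.O/.O*, (1,0):+0/X./XX/.O/.O, (2,0):+0/X./.X/XO/.O, (3,0):+0/X./.X/.O/XO
[XX/.X/.O/.O] O move#2: (1,0):+0/XX/OX/.O/.O*, (2,0):+0/XX/.X/OO/.O, (3,0):+0/XX/.X/.O/OO
[XX/OX/.O/.O] X move#3: (2,0):+0/XX/OX/XO/.O*, (3,0):+0/XX/OX/.O/XO
[XX/OX/XO/.O] O move#4: (3,0):+0/XX/OX/XO/OO*
[XX/OX/XO/OO] end (terminal +0, X#5); searched X./.X/.O/.O to 6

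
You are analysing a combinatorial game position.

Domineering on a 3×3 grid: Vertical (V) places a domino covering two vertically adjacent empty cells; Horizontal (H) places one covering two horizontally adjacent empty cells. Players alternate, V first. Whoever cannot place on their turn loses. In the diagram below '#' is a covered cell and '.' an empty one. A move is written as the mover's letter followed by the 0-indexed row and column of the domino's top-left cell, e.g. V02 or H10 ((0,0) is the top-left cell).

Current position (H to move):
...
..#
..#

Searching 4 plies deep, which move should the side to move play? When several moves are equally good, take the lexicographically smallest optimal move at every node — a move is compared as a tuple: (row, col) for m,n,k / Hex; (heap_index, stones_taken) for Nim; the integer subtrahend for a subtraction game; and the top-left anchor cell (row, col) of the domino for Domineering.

H's best at [.../..#/..#]: H10

p1 H@[.../..#/..#]: H00[##./..#/..#]-1 H01[.##/..#/..#]-1 H10[.../###/..#]+1* H20[.../..#/###]-1
p2 V@[.../###/..#] terminal -1; root [.../..#/..#] d4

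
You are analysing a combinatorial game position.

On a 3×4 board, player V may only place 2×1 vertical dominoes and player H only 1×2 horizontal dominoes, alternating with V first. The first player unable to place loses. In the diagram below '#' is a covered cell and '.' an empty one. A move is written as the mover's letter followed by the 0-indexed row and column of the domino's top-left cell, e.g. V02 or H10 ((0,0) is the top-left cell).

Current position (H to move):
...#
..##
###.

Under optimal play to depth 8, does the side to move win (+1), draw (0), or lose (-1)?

ply 1, H at ...#/..##/###. | H00=+1→##.#/..##/###.*; H01=-1→.###/..##/###.; H10=+1→...#/####/###.
ply 2: ##.#/..##/###. is terminal -1 (V); from ...#/..##/###. depth 8

value(...#/..##/###., H) = +1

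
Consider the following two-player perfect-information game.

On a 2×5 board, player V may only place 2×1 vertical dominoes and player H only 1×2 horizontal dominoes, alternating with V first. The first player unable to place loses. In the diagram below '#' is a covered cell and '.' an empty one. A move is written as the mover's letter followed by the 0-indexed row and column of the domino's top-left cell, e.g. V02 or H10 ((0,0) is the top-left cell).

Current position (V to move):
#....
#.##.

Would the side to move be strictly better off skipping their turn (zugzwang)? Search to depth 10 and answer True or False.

zugzwang(#..../#.##., V) = True

p1 V@[#..../#.##.]: V01[##.../####.]-1* V04[#...#/#.###]-1
p2 H@[##.../####.]: H02[####./####.]-1 H03[##.##/####.]+1*
p3 V@[##.##/####.] terminal -1; root [#..../#.##.] d10
pass branch (H moves first from the same position):
  | p1 H@[#..../#.##.]: H01[###../#.##.]-1* H02[#.##./#.##.]-1 H03[#..##/#.##.]-1
  | p2 V@[###../#.##.]: V04[###.#/#.###]+1*
  | p3 H@[###.#/#.###] terminal -1; root [#..../#.##.] d10
V moving scores -1; V passing scores +1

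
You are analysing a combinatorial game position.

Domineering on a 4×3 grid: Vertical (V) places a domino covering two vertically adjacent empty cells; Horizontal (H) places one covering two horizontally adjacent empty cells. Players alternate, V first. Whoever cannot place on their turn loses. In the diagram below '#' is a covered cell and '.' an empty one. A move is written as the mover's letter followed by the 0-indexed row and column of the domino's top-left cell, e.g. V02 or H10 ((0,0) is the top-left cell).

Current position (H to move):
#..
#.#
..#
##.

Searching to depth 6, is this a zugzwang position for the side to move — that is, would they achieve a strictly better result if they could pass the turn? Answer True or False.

[#../#.#/..#/##.] H move#1: H01:-1/###/#.#/..#/##.*, H20:-1/#../#.#/###/##.
[###/#.#/..#/##.] V move#2: V11:+1/###/###/.##/##.*
[###/###/.##/##.] end (terminal -1, H#3); searched #../#.#/..#/##. to 6
if H skipped the turn, V would face:
~ [#../#.#/..#/##.] V move#1: V01:-1/##./###/..#/##.*, V11:-1/#../###/.##/##.
~ [##./###/..#/##.] H move#2: H20:+1/##./###/###/##.*
~ [##./###/###/##.] end (terminal -1, V#3); searched #../#.#/..#/##. to 6
compare (H): move=-1 vs pass=+1

zugzwang(#../#.#/..#/##., H) = True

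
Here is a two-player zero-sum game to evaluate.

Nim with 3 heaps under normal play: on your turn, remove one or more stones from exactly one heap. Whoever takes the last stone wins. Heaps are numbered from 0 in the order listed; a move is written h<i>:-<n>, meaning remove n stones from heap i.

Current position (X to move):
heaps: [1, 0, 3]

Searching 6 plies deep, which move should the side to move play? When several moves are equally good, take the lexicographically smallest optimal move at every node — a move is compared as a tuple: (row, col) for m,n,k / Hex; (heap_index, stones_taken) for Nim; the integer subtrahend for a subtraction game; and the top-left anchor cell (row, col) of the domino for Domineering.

X's best at [(1,0,3)]: h2:-2

ply 1, X at (1,0,3) | h0:-1=-1→(0,0,3); h2:-1=-1→(1,0,2); h2:-2=+1→(1,0,1)*; h2:-3=-1→(1,0,0)
ply 2, O at (1,0,1) | h0:-1=-1→(0,0,1)*; h2:-1=-1→(1,0,0)
ply 3, X at (0,0,1) | h2:-1=+1→(0,0,0)*
ply 4: (0,0,0) is terminal -1 (O); from (1,0,3) depth 6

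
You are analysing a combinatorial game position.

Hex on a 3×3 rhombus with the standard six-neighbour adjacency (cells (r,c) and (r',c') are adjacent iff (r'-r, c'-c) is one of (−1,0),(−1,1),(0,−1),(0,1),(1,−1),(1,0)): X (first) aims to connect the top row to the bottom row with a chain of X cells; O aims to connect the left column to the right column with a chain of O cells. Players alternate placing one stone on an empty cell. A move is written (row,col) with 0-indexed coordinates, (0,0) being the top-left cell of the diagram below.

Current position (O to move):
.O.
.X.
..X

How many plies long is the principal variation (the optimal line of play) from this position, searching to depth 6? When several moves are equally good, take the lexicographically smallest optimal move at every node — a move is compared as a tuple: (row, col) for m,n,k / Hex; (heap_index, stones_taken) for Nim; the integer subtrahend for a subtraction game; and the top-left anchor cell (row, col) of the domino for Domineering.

p1 O@[.O./.X./..X]: (0,0)[OO./.X./..X]-1 (0,2)[.OO/.X./..X]+1* (1,0)[.O./OX./..X]-1 (1,2)[.O./.XO/..X]-1 (2,0)[.O./.X./O.X]-1 (2,1)[.O./.X./.OX]-1
p2 X@[.OO/.X./..X]: (0,0)[XOO/.X./..X]-1* (1,0)[.OO/XX./..X]-1 (1,2)[.OO/.XX/..X]-1 (2,0)[.OO/.X./X.X]-1 (2,1)[.OO/.X./.XX]-1
p3 O@[XOO/.X./..X]: (1,0)[XOO/OX./..X]+1* (1,2)[XOO/.XO/..X]-1 (2,0)[XOO/.X./O.X]-1 (2,1)[XOO/.X./.OX]-1
p4 X@[XOO/OX./..X] terminal -1; root [.O./.X./..X] d6

PV length from [.O./.X./..X]: 3 plies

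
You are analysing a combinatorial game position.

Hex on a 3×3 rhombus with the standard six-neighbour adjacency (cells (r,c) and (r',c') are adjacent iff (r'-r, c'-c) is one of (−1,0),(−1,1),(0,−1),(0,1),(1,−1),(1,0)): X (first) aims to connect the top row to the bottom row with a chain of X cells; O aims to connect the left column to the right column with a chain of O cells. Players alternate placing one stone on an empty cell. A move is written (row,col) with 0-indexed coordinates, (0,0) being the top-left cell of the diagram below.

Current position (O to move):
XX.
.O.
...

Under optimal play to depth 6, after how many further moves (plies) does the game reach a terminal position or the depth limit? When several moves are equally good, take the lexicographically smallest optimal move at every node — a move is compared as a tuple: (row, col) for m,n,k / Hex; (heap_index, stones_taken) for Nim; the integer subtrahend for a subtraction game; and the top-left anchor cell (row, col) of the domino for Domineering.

[XX./.O./...] O move#1: (0,2):+1/XXO/.O./...*, (1,0):+1/XX./OO./..., (1,2):+1/XX./.OO/..., (2,0):+1/XX./.O./O.., (2,1):+1/XX./.O./.O., (2,2):+1/XX./.O./..O
[XXO/.O./...] X move#2: (1,0):-1/XXO/XO./...*, (1,2):-1/XXO/.OX/..., (2,0):-1/XXO/.O./X.., (2,1):-1/XXO/.O./.X., (2,2):-1/XXO/.O./..X
[XXO/XO./...] O move#3: (1,2):-1/XXO/XOO/..., (2,0):+1/XXO/XO./O..*, (2,1):-1/XXO/XO./.O., (2,2):-1/XXO/XO./..O
[XXO/XO./O..] end (terminal -1, X#4); searched XX./.O./... to 6

PV length from [XX./.O./...]: 3 plies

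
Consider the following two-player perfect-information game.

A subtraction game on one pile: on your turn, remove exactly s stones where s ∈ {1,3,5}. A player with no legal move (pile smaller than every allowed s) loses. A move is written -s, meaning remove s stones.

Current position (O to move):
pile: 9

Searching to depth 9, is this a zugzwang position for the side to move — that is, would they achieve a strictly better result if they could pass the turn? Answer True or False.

[9] O move#1: -1:+1/8*, -3:+1/6, -5:+1/4
[8] X move#2: -1:-1/7*, -3:-1/5, -5:-1/3
[7] O move#3: -1:+1/6*, -3:+1/4, -5:+1/2
[6] X move#4: -1:-1/5*, -3:-1/3, -5:-1/1
[5] O move#5: -1:+1/4*, -3:+1/2, -5:+1/0
[4] X move#6: -1:-1/3*, -3:-1/1
[3] O move#7: -1:+1/2*, -3:+1/0
[2] X move#8: -1:-1/1*
[1] O move#9: -1:+1/0*
[0] end (terminal -1, X#10); searched 9 to 9
if O skipped the turn, X would face:
~ [9] X move#1: -1:+1/8*, -3:+1/6, -5:+1/4
~ [8] O move#2: -1:-1/7*, -3:-1/5, -5:-1/3
~ [7] X move#3: -1:+1/6*, -3:+1/4, -5:+1/2
~ [6] O move#4: -1:-1/5*, -3:-1/3, -5:-1/1
~ [5] X move#5: -1:+1/4*, -3:+1/2, -5:+1/0
~ [4] O move#6: -1:-1/3*, -3:-1/1
~ [3] X move#7: -1:+1/2*, -3:+1/0
~ [2] O move#8: -1:-1/1*
~ [1] X move#9: -1:+1/0*
~ [0] end (terminal -1, O#10); searched 9 to 9
compare (O): move=+1 vs pass=-1

zugzwang(9, O) = False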